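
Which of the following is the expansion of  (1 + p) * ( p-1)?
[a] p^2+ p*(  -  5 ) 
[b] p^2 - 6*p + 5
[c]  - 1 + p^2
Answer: c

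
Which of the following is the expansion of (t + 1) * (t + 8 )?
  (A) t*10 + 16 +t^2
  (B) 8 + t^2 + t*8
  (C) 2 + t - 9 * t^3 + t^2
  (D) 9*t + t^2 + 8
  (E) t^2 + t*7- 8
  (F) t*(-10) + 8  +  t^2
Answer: D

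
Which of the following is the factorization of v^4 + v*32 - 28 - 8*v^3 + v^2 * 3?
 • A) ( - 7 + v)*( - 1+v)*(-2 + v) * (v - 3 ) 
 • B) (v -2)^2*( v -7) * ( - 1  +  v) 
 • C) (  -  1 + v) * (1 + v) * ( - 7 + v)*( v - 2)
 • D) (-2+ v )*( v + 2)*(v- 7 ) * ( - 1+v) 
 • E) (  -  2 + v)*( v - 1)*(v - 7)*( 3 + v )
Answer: D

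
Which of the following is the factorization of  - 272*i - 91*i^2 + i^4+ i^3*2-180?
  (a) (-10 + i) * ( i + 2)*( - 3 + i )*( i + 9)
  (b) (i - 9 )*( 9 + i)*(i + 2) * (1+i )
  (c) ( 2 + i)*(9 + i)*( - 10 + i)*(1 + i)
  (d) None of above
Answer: c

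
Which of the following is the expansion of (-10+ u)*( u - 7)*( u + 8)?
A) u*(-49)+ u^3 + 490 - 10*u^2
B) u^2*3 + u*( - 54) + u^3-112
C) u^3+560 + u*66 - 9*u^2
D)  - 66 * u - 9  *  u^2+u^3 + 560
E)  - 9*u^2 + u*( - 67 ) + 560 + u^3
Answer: D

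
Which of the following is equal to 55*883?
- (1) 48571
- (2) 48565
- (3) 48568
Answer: 2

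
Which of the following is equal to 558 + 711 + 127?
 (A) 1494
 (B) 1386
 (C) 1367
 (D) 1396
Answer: D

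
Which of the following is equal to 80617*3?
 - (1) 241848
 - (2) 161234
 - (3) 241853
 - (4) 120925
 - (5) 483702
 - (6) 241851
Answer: 6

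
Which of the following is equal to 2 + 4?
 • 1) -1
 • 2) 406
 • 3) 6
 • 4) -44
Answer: 3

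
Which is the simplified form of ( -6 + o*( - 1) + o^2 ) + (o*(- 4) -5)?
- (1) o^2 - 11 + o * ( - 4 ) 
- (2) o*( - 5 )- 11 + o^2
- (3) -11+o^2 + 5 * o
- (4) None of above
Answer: 2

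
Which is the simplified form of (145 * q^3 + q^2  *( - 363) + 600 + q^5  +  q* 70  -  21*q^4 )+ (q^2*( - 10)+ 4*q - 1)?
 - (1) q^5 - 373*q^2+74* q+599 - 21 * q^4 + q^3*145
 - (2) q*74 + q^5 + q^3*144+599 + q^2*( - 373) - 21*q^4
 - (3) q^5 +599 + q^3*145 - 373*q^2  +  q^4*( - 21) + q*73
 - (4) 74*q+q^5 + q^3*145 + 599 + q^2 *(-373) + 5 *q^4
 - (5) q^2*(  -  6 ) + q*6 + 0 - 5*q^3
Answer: 1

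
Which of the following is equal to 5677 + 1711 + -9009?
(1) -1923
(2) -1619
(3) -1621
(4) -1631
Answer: 3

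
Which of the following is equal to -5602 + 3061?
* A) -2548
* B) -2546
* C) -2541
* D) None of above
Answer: C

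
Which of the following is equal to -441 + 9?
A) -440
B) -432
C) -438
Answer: B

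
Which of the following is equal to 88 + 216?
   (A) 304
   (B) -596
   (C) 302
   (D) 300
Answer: A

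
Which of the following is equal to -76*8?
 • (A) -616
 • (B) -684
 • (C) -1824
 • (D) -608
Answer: D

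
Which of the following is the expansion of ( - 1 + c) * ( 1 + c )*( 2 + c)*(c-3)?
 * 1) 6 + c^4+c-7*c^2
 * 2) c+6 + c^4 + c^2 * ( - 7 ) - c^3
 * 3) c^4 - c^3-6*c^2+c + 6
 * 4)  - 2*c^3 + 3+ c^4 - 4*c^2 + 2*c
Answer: 2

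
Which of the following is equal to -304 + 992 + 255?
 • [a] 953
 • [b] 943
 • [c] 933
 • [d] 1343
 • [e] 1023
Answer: b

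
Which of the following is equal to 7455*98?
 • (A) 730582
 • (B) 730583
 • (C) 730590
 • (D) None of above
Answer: C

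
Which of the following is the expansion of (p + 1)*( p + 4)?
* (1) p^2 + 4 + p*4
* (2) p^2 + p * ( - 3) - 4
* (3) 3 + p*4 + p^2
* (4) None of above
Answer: 4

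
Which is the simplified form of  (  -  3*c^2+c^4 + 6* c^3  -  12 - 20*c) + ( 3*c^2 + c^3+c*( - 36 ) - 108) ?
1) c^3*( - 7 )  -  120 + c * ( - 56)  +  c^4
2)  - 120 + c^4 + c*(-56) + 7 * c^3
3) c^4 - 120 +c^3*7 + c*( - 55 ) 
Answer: 2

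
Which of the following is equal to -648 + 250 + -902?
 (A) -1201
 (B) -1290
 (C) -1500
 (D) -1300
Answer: D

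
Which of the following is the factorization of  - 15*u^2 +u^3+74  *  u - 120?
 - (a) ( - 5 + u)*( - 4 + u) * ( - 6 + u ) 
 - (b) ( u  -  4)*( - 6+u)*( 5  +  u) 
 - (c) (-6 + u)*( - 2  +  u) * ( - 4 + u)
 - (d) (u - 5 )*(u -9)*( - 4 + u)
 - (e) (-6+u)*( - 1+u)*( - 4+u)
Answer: a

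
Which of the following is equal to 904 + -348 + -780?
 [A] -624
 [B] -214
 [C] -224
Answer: C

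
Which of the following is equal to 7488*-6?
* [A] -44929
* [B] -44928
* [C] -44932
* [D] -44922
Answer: B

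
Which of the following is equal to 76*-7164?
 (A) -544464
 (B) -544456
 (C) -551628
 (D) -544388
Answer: A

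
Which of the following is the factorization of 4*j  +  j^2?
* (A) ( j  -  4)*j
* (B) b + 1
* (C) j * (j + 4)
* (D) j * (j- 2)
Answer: C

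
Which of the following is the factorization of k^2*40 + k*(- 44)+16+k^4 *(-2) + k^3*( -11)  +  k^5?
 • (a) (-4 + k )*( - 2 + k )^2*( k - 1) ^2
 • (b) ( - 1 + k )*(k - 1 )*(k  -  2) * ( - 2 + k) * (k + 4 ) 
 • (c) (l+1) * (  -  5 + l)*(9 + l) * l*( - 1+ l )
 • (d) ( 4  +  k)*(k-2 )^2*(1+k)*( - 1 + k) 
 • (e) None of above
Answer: b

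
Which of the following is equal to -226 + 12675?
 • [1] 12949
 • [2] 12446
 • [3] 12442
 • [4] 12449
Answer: 4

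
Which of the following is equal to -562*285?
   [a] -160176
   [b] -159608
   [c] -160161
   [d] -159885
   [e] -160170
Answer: e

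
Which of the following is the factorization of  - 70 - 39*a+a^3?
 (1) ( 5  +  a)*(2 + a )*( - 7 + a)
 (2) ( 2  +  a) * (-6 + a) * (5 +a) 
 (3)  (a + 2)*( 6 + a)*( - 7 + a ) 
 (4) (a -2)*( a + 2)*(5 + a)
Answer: 1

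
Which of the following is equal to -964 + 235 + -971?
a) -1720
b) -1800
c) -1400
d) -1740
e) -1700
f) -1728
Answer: e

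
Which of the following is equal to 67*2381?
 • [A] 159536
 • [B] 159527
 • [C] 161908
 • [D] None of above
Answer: B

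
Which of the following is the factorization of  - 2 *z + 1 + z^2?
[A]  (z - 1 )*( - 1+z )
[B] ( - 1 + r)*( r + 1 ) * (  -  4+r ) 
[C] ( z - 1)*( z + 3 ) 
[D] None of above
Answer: A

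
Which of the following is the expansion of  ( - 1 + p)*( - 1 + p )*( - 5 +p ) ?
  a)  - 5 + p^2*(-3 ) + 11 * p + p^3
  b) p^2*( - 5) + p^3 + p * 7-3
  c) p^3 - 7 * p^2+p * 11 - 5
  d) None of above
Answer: c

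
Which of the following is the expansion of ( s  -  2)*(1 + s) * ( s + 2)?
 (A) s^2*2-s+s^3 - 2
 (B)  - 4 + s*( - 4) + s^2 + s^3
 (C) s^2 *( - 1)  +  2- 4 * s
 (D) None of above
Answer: B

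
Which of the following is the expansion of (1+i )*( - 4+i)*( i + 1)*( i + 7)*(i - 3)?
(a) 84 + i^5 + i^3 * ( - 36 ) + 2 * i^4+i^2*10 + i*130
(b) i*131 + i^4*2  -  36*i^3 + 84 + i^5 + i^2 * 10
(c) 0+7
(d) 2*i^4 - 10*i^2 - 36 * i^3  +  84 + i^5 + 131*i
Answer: b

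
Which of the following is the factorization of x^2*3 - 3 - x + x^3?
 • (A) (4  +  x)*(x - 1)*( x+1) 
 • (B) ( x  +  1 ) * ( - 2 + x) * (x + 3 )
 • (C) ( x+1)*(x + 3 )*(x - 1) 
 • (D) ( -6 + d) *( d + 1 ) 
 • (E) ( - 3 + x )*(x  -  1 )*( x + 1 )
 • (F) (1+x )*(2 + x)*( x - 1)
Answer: C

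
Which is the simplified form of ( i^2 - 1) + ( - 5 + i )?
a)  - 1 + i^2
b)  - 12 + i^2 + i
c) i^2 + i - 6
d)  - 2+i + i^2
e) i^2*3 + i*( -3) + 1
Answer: c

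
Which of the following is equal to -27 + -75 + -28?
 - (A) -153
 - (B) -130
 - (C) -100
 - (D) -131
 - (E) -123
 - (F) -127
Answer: B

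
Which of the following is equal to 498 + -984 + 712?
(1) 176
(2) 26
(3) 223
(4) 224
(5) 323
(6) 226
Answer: 6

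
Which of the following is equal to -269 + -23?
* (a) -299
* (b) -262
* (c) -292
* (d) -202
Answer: c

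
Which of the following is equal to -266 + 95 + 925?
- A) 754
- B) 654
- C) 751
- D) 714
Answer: A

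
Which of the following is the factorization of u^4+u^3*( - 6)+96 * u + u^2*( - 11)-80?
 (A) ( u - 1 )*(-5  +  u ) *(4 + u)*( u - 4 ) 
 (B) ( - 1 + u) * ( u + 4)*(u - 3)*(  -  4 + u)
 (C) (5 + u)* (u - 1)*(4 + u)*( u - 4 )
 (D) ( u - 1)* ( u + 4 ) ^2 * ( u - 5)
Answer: A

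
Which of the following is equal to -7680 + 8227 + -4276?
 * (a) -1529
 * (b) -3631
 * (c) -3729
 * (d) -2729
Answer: c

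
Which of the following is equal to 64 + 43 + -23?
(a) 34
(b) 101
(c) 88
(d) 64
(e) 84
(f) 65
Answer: e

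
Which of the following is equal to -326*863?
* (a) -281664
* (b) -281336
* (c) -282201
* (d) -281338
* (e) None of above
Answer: d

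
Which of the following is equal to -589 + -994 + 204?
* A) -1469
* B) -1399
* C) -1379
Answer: C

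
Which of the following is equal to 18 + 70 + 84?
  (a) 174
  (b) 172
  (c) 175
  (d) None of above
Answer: b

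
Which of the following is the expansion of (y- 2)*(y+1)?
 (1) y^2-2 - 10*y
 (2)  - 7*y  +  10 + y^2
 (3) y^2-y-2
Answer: 3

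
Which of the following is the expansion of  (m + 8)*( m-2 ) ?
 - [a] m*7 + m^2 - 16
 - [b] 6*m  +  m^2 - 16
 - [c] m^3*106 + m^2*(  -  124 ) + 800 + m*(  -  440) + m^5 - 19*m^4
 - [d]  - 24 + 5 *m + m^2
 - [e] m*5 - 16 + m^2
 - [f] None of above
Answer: b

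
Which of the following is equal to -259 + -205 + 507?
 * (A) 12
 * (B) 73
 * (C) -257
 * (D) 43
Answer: D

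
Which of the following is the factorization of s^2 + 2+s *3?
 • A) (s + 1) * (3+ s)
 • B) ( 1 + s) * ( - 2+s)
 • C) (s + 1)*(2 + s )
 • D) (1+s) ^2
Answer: C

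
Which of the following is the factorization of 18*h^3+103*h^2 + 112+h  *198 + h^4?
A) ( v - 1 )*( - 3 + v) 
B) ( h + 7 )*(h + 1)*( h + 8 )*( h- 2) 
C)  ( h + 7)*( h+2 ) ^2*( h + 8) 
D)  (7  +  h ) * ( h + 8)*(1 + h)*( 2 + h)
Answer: D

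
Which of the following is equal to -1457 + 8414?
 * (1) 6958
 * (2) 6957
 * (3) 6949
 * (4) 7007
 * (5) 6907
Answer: 2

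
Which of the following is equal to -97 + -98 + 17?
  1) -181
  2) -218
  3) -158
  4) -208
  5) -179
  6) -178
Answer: 6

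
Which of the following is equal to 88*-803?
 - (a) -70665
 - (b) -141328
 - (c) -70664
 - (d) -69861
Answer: c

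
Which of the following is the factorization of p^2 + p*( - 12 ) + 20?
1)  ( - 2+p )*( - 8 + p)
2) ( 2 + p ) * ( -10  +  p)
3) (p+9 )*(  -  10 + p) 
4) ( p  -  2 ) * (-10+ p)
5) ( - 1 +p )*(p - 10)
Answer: 4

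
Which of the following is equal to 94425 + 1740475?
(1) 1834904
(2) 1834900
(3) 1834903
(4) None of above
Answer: 2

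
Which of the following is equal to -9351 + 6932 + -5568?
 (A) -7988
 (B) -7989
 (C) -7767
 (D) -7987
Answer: D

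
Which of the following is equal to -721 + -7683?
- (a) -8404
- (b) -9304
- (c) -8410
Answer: a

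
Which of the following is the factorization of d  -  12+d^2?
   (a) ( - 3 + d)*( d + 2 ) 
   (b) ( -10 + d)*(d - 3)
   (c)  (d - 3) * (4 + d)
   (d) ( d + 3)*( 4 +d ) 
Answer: c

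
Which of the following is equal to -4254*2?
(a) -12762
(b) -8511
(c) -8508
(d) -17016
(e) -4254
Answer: c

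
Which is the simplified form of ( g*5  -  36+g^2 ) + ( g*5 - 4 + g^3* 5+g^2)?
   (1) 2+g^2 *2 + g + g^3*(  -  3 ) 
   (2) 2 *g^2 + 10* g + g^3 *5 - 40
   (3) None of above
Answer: 2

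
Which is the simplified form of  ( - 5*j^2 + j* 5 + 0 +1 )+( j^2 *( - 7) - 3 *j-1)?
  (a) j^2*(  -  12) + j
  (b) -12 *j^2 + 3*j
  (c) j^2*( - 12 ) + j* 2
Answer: c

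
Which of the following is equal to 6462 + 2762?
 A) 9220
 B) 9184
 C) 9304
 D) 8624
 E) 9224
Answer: E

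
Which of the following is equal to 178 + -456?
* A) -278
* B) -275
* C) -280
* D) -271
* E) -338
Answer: A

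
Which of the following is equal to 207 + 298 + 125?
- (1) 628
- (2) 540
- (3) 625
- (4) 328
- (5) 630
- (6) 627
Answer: 5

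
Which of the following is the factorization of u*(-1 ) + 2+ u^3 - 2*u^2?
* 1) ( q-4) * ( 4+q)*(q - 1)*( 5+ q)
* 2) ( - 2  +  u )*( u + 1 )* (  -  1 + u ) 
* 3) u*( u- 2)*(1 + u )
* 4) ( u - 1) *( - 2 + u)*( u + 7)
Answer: 2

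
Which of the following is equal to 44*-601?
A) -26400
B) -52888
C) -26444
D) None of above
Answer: C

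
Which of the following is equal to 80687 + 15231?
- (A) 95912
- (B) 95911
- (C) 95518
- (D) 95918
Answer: D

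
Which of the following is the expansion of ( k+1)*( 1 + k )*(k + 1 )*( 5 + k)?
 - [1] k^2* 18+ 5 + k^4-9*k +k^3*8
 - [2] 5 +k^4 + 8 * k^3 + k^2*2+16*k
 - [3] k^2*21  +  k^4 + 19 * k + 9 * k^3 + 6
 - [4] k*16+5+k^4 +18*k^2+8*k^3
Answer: 4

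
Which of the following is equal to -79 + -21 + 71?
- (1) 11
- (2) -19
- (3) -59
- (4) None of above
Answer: 4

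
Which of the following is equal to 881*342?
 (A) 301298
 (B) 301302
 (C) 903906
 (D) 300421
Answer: B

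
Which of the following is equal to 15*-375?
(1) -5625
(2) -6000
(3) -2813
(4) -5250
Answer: 1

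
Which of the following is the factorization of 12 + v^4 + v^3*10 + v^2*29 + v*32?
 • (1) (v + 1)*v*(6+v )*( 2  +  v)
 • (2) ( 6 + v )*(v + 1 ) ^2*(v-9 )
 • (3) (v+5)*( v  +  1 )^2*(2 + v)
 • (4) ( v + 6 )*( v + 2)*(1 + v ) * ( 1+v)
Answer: 4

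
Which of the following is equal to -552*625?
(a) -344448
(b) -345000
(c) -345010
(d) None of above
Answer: b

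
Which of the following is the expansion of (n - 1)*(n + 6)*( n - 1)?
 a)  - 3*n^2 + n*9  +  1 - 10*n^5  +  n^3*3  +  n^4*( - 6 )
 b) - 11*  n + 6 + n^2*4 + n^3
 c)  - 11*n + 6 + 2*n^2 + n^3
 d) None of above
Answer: b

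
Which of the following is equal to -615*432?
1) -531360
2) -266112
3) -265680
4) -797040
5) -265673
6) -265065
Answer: 3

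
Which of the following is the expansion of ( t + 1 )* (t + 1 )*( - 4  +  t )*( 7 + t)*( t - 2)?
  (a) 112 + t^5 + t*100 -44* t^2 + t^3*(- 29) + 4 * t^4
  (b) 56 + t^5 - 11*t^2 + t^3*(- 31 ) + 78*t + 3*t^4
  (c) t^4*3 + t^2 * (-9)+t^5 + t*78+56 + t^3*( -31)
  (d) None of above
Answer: b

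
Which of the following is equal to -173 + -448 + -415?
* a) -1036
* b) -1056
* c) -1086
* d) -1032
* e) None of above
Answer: a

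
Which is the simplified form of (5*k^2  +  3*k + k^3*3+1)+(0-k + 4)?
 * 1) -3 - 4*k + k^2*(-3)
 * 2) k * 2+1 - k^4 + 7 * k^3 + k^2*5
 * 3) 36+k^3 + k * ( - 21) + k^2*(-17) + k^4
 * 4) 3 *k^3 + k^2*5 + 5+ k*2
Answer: 4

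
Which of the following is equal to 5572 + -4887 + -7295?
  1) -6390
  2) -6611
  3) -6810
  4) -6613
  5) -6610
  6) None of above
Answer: 5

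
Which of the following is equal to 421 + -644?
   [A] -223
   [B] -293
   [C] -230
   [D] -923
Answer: A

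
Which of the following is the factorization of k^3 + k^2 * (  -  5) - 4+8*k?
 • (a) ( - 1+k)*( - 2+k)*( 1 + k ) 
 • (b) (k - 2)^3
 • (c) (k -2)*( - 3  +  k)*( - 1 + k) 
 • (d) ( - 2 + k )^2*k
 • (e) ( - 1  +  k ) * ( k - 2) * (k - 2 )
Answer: e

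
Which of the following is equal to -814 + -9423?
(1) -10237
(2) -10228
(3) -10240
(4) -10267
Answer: 1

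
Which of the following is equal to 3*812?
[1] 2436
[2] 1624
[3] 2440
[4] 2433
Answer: 1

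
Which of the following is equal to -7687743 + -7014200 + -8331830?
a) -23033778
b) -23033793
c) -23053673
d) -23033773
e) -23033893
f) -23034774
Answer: d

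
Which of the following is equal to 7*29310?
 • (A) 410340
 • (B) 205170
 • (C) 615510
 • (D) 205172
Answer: B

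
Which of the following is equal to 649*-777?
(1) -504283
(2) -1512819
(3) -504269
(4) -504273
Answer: 4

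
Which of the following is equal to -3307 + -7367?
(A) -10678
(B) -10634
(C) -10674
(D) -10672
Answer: C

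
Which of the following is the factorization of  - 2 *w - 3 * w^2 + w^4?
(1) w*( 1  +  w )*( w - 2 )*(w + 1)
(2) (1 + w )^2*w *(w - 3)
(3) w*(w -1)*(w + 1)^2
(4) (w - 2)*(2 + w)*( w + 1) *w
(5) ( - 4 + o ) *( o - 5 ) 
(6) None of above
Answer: 1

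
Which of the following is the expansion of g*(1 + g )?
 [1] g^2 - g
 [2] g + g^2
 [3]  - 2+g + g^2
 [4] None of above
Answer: 2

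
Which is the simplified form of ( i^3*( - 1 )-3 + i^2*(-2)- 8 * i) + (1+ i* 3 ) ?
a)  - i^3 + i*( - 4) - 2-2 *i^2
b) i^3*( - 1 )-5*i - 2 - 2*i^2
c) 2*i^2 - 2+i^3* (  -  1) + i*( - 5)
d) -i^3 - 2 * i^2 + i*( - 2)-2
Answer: b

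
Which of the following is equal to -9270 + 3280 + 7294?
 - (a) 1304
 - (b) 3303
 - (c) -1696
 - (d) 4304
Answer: a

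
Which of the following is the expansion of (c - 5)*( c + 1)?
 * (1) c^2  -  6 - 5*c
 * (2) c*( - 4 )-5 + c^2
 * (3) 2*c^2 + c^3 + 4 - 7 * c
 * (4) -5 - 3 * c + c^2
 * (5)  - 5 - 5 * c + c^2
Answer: 2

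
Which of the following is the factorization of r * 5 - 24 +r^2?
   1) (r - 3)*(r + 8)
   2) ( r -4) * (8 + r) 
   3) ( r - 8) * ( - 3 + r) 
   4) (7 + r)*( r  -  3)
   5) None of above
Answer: 1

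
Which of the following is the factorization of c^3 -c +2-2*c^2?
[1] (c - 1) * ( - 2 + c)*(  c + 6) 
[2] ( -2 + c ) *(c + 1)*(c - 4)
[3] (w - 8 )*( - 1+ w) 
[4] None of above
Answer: 4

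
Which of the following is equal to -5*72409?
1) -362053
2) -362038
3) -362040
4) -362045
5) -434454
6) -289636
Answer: 4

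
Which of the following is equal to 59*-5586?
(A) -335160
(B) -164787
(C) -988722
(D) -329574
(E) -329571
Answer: D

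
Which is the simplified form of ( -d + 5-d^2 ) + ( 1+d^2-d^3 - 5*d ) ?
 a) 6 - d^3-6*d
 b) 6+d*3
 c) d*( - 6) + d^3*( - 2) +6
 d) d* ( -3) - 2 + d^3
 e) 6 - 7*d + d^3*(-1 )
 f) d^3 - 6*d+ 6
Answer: a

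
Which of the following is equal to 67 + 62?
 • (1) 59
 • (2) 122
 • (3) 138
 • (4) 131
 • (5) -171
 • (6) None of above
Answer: 6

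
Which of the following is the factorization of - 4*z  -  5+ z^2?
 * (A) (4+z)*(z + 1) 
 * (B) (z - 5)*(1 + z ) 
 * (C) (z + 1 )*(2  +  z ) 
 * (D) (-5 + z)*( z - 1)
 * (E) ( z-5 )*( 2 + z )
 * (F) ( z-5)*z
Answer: B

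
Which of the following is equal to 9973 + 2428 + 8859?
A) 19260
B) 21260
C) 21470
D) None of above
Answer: B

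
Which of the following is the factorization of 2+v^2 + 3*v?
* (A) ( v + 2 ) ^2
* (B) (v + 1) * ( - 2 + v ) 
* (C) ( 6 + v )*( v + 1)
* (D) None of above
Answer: D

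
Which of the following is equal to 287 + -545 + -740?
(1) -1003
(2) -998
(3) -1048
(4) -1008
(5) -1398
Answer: 2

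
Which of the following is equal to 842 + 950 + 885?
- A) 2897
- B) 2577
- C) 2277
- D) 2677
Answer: D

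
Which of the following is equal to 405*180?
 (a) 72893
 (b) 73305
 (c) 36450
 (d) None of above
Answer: d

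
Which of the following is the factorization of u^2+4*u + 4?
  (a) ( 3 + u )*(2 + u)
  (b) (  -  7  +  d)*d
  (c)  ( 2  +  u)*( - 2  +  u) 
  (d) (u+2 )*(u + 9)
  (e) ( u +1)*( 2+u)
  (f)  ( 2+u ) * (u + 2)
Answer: f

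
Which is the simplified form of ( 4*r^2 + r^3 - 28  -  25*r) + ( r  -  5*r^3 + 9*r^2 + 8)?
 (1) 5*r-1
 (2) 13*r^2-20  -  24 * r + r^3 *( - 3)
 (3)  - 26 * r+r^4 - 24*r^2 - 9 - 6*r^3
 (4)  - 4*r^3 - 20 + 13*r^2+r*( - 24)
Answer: 4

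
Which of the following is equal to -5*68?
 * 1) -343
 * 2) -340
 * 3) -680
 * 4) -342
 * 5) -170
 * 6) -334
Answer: 2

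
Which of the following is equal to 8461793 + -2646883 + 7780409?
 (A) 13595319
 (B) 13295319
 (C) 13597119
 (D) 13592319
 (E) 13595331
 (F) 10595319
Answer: A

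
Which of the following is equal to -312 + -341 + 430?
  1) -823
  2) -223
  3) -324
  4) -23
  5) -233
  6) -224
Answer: 2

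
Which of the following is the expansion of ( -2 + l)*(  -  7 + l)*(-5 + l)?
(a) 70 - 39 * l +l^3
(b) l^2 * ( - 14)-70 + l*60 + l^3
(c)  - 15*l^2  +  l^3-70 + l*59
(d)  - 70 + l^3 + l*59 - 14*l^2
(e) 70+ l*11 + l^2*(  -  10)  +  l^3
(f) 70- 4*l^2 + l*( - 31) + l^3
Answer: d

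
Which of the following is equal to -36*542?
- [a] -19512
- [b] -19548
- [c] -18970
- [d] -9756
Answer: a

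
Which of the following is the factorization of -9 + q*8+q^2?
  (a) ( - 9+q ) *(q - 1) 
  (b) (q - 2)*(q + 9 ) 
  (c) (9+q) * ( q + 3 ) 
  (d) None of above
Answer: d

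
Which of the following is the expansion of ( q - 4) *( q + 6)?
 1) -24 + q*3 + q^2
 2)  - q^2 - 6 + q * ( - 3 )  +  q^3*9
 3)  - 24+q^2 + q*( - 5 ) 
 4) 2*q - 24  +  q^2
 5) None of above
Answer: 4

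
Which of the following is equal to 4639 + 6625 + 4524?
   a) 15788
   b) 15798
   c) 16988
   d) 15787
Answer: a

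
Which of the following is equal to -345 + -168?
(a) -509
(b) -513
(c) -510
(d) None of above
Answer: b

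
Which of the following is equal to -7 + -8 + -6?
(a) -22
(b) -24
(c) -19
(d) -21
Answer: d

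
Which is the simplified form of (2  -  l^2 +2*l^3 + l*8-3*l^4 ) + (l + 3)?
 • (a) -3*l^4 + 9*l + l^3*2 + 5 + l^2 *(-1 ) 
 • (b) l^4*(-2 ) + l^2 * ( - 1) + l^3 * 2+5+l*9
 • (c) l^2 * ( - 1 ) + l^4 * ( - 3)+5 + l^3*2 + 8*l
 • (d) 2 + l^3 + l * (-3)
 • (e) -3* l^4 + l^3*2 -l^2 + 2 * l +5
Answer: a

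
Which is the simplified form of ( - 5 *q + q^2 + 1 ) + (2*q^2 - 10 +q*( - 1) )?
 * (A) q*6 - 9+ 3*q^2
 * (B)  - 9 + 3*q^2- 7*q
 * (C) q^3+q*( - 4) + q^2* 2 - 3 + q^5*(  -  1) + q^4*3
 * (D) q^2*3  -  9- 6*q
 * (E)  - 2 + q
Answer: D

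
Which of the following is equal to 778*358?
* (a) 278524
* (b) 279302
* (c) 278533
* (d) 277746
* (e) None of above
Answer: a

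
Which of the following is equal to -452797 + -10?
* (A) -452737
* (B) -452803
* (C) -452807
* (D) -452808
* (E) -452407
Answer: C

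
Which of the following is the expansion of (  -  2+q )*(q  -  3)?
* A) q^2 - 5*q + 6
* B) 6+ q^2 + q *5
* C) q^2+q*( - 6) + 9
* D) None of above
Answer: A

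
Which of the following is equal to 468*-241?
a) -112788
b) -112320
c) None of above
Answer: a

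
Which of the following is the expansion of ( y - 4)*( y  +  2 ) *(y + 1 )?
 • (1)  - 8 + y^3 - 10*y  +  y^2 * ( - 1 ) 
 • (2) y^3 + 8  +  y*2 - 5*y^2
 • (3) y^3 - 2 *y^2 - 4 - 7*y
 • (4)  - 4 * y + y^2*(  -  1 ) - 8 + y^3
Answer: 1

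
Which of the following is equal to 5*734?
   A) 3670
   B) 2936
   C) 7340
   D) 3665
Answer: A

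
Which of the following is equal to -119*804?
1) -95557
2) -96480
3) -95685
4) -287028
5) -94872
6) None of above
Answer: 6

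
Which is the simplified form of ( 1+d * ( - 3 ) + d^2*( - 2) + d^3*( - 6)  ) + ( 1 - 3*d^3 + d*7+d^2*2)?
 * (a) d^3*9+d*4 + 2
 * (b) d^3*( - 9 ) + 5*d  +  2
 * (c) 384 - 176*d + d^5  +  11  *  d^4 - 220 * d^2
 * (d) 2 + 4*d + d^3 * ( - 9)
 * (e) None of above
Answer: d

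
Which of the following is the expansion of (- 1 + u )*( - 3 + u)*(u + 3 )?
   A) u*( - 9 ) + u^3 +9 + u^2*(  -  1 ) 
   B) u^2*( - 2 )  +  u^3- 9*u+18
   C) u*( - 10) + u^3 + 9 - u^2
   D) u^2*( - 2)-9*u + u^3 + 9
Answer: A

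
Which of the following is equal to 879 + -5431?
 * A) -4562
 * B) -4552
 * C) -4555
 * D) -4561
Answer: B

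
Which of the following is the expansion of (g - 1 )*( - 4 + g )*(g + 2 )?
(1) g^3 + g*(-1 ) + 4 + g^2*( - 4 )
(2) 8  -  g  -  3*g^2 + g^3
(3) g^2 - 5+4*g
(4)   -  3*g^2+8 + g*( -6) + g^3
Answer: 4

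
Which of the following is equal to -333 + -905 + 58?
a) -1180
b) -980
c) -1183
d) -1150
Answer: a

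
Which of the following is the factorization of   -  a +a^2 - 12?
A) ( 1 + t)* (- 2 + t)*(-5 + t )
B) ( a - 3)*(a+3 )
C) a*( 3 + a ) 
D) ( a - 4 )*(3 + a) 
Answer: D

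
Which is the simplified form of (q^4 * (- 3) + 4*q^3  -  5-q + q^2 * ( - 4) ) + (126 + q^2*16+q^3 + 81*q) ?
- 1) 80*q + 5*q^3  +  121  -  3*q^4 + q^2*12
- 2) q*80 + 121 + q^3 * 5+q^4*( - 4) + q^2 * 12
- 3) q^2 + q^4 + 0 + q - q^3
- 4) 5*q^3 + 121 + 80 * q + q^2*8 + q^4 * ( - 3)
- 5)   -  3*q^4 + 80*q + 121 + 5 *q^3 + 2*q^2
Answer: 1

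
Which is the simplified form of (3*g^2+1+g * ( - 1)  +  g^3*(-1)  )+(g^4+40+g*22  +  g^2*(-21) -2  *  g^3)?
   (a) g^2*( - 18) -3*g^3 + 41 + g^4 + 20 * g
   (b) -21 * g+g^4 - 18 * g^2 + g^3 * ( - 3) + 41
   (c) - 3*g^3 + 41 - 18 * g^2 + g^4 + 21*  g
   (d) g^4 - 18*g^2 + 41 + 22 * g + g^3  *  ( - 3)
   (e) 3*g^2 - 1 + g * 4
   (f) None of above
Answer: c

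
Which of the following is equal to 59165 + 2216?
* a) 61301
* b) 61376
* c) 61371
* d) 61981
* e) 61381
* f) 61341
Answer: e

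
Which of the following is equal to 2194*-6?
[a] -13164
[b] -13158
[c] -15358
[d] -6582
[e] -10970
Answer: a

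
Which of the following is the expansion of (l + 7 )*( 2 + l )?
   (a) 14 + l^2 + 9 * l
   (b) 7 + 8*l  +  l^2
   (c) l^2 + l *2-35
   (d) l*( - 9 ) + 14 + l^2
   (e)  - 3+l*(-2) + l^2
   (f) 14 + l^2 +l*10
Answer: a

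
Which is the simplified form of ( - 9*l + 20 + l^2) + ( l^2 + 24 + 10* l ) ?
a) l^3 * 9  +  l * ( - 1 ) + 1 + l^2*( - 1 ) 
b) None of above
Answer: b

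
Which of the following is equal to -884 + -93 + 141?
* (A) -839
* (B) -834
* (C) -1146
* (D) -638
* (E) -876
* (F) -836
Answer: F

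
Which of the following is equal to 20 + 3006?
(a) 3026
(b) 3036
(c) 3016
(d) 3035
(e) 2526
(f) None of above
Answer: a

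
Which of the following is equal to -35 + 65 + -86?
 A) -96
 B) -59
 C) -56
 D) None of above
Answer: C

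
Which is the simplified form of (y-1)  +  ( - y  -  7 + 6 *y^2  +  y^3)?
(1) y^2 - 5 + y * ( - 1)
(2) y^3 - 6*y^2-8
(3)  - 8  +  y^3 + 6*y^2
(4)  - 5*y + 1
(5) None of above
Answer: 3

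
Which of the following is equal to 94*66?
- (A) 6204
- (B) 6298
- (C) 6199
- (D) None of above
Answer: A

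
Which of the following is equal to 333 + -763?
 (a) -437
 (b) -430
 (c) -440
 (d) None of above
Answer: b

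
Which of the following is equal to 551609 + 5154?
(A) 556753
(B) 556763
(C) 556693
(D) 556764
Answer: B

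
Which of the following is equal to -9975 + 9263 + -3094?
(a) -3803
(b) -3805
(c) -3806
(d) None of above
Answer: c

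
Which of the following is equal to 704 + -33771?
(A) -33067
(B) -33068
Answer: A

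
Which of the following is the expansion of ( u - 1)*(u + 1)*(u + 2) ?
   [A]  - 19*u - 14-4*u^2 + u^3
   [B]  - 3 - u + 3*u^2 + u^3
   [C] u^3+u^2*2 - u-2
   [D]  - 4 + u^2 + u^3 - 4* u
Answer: C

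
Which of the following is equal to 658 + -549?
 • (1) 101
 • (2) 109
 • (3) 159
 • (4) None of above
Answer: 2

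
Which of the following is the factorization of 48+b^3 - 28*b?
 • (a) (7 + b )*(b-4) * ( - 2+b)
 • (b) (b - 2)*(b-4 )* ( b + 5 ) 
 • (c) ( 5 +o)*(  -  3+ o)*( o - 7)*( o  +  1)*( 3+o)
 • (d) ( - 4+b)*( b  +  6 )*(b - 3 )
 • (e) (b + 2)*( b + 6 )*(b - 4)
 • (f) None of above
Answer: f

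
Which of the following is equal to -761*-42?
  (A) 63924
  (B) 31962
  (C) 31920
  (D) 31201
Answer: B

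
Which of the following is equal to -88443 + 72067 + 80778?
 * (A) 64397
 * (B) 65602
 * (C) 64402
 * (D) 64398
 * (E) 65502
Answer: C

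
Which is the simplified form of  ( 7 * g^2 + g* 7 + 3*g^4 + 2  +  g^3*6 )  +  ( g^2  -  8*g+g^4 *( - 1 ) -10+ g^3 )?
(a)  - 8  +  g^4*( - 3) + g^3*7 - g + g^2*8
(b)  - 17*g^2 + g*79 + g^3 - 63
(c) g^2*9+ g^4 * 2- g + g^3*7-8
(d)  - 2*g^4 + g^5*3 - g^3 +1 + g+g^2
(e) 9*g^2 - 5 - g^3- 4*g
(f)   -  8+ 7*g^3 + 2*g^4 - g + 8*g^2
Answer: f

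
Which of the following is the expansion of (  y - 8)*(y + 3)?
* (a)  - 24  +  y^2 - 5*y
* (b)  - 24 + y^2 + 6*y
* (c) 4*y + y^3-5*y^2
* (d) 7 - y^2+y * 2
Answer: a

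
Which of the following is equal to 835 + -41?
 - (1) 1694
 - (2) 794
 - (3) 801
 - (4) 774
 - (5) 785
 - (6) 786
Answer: 2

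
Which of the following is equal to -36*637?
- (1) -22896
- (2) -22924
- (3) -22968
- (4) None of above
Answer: 4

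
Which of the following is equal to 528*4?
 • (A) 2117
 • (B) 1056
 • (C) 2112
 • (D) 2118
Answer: C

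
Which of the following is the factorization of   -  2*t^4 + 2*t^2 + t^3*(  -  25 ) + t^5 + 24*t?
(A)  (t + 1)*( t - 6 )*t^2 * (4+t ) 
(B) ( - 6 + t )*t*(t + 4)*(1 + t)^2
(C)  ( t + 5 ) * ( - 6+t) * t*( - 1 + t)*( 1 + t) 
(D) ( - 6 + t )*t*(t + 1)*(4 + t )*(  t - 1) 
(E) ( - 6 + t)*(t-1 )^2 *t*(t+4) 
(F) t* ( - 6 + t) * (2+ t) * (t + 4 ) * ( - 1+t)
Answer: D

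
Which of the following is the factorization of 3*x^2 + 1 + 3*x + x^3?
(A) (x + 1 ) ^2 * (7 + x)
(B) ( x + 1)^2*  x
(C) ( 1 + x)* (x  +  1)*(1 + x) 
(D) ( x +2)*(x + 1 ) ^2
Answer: C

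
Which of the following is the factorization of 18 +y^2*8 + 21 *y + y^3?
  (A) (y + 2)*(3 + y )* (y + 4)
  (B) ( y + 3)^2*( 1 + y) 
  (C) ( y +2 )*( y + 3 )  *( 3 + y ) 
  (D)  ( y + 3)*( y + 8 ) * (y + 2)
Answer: C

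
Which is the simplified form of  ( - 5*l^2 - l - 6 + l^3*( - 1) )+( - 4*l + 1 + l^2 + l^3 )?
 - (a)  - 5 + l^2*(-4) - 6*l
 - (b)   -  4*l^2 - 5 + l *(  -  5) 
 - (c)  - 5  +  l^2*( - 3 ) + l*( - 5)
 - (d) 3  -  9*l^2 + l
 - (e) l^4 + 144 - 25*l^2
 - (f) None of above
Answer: b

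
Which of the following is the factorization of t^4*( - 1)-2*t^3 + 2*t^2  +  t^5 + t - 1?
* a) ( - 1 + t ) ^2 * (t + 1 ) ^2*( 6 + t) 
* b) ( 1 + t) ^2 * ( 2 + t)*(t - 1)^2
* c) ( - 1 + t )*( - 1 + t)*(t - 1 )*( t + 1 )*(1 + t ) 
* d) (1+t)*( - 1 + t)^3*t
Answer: c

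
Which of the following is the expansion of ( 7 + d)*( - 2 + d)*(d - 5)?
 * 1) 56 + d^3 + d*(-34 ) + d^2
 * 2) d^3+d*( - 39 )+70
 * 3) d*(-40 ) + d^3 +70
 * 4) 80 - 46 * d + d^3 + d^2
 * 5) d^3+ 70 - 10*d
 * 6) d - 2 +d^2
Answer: 2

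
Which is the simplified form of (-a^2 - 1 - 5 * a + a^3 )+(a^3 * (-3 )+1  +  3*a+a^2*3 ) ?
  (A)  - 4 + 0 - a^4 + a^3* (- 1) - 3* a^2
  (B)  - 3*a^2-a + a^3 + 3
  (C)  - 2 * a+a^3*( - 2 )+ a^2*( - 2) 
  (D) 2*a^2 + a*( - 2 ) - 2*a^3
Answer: D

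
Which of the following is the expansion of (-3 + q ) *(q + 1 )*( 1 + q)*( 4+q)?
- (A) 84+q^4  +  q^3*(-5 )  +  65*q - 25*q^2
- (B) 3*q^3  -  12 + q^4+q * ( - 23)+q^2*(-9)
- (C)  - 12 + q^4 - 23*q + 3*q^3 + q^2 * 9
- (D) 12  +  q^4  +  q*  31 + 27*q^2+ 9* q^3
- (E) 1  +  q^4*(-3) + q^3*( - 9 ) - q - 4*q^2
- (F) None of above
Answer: B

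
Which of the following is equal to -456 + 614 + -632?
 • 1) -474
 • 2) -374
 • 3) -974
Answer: 1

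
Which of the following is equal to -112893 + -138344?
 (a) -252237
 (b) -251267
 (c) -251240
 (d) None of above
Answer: d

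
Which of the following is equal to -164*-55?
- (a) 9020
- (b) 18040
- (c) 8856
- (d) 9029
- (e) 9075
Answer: a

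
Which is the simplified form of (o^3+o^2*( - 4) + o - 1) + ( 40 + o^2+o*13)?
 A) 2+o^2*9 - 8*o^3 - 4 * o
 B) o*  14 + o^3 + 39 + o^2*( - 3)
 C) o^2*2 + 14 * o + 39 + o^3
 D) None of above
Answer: B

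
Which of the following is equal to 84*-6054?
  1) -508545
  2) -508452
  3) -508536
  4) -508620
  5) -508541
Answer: 3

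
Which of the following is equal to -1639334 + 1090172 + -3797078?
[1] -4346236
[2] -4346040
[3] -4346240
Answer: 3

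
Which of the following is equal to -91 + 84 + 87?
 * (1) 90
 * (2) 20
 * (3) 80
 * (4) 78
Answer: 3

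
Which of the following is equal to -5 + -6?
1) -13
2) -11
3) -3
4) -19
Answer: 2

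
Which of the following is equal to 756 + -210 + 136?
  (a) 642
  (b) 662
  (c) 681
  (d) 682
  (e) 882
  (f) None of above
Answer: d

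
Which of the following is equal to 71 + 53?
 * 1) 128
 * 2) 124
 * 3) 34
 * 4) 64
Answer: 2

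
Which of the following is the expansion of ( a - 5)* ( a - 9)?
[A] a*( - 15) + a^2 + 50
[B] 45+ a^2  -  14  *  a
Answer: B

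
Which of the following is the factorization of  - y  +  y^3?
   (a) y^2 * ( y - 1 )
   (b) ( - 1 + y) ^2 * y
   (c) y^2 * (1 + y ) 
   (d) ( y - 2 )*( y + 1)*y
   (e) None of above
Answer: e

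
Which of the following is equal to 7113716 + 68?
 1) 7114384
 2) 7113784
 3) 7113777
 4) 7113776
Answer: 2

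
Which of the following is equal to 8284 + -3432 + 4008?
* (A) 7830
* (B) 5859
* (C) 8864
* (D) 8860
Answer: D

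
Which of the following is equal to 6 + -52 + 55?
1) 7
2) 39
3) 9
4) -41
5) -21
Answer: 3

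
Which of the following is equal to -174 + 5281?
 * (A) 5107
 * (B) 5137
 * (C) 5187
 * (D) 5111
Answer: A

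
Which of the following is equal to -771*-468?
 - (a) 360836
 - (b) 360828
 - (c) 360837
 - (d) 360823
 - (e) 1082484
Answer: b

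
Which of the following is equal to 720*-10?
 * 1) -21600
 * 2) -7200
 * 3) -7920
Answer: 2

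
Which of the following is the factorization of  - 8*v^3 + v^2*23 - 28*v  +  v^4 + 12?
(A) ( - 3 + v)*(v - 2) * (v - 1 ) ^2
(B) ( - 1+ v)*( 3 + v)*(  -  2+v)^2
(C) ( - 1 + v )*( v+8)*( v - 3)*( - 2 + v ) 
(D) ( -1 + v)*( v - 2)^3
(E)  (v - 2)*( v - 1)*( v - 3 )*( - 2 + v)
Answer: E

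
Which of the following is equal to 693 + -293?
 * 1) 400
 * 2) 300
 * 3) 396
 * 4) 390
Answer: 1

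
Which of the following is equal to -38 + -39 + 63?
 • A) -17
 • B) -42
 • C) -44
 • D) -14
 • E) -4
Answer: D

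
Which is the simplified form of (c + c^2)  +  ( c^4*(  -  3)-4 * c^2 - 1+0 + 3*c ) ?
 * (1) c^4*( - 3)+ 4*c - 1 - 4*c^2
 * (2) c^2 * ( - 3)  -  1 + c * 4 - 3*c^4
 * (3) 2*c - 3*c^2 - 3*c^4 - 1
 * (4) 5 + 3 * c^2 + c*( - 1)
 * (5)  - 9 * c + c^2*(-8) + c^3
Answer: 2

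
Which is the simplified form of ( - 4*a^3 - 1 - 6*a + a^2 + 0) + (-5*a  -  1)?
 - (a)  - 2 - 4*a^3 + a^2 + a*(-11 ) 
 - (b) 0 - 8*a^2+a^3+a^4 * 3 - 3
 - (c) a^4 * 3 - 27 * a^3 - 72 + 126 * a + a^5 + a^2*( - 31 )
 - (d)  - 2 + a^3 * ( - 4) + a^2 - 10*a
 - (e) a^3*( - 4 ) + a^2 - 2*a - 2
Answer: a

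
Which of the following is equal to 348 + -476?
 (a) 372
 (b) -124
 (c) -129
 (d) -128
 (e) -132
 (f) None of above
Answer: d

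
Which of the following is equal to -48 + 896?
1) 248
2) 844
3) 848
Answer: 3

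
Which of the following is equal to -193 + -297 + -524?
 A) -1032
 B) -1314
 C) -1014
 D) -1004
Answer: C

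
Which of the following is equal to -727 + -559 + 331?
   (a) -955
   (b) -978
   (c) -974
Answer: a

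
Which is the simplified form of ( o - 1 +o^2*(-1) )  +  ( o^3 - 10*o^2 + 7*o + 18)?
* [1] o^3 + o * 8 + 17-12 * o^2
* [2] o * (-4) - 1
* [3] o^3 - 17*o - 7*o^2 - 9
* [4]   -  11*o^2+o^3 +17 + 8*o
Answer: 4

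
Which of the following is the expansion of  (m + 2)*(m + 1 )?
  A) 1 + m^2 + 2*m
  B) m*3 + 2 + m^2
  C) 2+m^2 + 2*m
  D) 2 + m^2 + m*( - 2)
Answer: B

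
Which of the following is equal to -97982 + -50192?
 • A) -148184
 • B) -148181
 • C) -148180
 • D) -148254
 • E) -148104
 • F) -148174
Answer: F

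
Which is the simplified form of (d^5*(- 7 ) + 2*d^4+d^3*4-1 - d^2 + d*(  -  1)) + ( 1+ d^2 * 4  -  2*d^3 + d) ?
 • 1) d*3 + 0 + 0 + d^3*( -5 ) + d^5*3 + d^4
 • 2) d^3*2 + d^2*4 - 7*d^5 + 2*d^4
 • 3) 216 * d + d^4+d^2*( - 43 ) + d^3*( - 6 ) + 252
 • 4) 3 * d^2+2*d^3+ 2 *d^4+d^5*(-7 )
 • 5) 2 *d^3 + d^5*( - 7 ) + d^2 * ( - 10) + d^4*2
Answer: 4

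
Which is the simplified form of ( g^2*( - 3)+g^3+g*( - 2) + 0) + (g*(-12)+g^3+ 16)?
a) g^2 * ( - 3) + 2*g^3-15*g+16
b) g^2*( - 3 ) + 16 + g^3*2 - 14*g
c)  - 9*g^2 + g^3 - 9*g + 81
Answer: b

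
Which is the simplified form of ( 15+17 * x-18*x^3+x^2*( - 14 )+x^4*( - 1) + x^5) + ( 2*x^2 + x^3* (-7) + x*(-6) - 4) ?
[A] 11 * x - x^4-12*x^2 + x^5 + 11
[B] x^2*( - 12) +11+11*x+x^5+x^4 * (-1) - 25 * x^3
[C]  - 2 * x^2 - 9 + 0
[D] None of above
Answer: B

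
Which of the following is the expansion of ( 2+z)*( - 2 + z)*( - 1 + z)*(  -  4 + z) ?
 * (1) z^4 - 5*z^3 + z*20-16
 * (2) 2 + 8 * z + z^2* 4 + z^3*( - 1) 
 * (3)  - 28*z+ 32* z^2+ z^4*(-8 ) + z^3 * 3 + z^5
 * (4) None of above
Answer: 1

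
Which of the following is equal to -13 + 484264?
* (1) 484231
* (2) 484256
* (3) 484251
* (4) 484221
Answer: 3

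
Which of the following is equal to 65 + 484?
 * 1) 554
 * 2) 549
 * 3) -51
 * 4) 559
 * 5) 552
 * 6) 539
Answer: 2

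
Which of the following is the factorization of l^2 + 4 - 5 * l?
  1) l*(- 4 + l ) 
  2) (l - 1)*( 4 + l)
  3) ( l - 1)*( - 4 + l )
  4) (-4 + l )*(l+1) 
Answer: 3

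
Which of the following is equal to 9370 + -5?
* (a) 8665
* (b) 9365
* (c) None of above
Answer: b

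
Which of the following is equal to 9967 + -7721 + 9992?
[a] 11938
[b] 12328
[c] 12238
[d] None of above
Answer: c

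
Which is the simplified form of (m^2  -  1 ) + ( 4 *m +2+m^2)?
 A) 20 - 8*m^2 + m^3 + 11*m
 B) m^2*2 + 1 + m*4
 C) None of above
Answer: B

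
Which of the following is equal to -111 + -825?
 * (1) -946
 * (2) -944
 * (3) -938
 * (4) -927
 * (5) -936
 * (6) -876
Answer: 5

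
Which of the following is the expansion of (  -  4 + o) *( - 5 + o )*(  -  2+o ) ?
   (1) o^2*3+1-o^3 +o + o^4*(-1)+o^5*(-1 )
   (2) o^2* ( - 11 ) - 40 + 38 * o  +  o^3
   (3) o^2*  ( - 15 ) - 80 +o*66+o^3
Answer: 2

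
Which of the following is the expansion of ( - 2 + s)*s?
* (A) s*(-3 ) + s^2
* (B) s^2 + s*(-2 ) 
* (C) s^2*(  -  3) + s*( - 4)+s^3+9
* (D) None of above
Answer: B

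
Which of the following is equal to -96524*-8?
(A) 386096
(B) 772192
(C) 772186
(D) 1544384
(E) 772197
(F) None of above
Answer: B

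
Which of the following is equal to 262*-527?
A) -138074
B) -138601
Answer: A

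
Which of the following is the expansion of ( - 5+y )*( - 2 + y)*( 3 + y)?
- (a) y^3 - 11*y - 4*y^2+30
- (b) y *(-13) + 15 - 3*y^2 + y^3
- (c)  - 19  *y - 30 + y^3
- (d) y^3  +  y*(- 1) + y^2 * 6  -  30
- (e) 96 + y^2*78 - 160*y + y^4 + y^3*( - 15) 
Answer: a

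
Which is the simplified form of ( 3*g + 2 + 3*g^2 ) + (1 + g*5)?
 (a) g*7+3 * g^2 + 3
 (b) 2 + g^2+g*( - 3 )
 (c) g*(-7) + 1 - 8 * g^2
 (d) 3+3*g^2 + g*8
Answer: d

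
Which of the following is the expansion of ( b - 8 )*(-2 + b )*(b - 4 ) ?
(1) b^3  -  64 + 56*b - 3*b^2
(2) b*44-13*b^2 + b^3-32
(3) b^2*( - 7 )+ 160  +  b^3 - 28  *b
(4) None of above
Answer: 4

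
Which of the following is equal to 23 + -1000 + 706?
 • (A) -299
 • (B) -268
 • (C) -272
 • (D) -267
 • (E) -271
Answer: E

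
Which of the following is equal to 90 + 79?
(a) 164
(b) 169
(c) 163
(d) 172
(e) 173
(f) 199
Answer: b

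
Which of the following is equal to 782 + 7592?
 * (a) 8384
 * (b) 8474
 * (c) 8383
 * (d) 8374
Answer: d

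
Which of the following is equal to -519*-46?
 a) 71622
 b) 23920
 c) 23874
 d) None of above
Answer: c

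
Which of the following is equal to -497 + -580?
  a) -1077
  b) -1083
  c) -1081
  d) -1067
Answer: a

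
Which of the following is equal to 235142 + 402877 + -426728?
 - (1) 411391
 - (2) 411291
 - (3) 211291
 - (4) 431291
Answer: 3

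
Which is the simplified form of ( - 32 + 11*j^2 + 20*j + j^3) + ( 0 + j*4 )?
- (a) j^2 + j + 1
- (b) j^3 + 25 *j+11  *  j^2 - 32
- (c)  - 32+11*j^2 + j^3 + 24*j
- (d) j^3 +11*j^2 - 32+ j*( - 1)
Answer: c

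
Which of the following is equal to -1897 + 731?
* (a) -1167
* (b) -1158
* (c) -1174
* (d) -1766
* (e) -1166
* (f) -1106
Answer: e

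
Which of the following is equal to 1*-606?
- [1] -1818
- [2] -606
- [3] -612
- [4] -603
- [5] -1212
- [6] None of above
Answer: 2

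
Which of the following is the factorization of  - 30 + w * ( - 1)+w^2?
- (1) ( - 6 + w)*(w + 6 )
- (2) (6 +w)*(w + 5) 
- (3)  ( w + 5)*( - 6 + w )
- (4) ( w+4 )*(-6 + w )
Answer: 3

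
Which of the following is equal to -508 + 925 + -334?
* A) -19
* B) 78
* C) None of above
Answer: C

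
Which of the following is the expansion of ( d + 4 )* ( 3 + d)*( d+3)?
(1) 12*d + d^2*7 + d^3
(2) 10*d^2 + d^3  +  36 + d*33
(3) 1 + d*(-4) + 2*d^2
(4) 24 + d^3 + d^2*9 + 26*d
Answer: 2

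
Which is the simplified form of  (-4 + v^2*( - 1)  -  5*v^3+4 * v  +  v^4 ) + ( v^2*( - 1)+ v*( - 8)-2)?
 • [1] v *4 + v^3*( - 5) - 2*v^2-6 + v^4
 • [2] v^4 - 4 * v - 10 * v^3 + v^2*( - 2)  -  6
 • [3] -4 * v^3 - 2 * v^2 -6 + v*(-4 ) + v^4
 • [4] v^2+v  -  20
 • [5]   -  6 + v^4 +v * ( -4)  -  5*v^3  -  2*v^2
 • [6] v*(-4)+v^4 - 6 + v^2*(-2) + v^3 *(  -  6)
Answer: 5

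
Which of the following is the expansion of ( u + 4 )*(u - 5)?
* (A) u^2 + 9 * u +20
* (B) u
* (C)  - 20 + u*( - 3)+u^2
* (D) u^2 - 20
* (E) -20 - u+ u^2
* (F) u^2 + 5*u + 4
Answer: E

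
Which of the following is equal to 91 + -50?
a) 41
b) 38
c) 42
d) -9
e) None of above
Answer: a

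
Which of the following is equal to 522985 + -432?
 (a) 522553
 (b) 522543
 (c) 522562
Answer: a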